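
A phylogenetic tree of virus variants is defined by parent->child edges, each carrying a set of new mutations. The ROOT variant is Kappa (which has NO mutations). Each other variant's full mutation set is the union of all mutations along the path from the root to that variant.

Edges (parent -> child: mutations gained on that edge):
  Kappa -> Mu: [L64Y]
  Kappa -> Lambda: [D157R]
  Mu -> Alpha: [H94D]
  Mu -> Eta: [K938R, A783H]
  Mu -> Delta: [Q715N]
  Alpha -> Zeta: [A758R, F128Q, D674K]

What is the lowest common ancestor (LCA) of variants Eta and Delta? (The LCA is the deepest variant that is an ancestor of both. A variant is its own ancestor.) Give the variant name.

Path from root to Eta: Kappa -> Mu -> Eta
  ancestors of Eta: {Kappa, Mu, Eta}
Path from root to Delta: Kappa -> Mu -> Delta
  ancestors of Delta: {Kappa, Mu, Delta}
Common ancestors: {Kappa, Mu}
Walk up from Delta: Delta (not in ancestors of Eta), Mu (in ancestors of Eta), Kappa (in ancestors of Eta)
Deepest common ancestor (LCA) = Mu

Answer: Mu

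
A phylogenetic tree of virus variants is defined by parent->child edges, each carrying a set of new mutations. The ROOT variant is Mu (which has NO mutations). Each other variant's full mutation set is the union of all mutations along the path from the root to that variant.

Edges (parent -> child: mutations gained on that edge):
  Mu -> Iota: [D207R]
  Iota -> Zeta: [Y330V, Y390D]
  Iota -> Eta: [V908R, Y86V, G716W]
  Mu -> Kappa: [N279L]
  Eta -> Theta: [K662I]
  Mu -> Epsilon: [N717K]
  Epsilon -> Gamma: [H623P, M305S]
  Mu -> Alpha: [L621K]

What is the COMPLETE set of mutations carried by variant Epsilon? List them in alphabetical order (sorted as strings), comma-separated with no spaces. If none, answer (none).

Answer: N717K

Derivation:
At Mu: gained [] -> total []
At Epsilon: gained ['N717K'] -> total ['N717K']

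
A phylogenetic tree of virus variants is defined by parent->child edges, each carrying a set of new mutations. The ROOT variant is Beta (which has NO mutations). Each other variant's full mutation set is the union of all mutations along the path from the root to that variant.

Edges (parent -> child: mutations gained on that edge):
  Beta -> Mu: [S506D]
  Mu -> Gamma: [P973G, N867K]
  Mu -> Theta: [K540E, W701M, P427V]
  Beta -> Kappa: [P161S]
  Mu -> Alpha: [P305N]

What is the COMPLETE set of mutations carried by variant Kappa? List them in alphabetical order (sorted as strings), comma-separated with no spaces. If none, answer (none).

Answer: P161S

Derivation:
At Beta: gained [] -> total []
At Kappa: gained ['P161S'] -> total ['P161S']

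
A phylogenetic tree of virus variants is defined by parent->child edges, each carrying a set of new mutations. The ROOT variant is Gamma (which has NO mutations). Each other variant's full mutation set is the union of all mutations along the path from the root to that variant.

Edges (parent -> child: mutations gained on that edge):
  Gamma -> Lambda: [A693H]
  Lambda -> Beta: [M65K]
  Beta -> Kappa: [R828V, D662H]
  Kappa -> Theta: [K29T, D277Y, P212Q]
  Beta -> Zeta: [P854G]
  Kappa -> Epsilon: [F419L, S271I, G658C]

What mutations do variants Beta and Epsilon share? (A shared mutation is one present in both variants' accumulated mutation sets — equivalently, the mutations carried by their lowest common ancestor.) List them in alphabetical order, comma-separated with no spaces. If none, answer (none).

Answer: A693H,M65K

Derivation:
Accumulating mutations along path to Beta:
  At Gamma: gained [] -> total []
  At Lambda: gained ['A693H'] -> total ['A693H']
  At Beta: gained ['M65K'] -> total ['A693H', 'M65K']
Mutations(Beta) = ['A693H', 'M65K']
Accumulating mutations along path to Epsilon:
  At Gamma: gained [] -> total []
  At Lambda: gained ['A693H'] -> total ['A693H']
  At Beta: gained ['M65K'] -> total ['A693H', 'M65K']
  At Kappa: gained ['R828V', 'D662H'] -> total ['A693H', 'D662H', 'M65K', 'R828V']
  At Epsilon: gained ['F419L', 'S271I', 'G658C'] -> total ['A693H', 'D662H', 'F419L', 'G658C', 'M65K', 'R828V', 'S271I']
Mutations(Epsilon) = ['A693H', 'D662H', 'F419L', 'G658C', 'M65K', 'R828V', 'S271I']
Intersection: ['A693H', 'M65K'] ∩ ['A693H', 'D662H', 'F419L', 'G658C', 'M65K', 'R828V', 'S271I'] = ['A693H', 'M65K']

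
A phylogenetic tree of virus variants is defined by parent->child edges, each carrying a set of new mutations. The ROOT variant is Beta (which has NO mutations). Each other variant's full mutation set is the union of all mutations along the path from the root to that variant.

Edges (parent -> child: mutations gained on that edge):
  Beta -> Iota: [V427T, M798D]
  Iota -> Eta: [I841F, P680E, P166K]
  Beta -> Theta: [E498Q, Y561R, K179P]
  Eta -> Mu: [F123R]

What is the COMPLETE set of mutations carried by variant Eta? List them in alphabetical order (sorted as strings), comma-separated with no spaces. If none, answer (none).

Answer: I841F,M798D,P166K,P680E,V427T

Derivation:
At Beta: gained [] -> total []
At Iota: gained ['V427T', 'M798D'] -> total ['M798D', 'V427T']
At Eta: gained ['I841F', 'P680E', 'P166K'] -> total ['I841F', 'M798D', 'P166K', 'P680E', 'V427T']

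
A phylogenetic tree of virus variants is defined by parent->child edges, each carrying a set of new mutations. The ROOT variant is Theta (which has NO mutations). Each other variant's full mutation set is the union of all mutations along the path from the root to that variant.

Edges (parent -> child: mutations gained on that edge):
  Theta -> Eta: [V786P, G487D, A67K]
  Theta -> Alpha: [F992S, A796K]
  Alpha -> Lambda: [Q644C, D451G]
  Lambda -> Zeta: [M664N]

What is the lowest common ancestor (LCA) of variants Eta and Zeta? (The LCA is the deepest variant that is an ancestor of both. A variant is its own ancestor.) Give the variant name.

Answer: Theta

Derivation:
Path from root to Eta: Theta -> Eta
  ancestors of Eta: {Theta, Eta}
Path from root to Zeta: Theta -> Alpha -> Lambda -> Zeta
  ancestors of Zeta: {Theta, Alpha, Lambda, Zeta}
Common ancestors: {Theta}
Walk up from Zeta: Zeta (not in ancestors of Eta), Lambda (not in ancestors of Eta), Alpha (not in ancestors of Eta), Theta (in ancestors of Eta)
Deepest common ancestor (LCA) = Theta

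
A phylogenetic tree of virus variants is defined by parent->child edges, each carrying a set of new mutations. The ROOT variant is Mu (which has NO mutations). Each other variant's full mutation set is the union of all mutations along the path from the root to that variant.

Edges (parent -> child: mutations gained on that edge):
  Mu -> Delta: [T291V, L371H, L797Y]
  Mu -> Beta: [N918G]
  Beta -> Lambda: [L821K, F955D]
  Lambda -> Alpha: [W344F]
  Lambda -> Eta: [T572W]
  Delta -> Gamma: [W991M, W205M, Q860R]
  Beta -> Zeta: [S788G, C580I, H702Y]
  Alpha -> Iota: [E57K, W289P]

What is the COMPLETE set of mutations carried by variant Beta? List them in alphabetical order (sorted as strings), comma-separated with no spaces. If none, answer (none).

At Mu: gained [] -> total []
At Beta: gained ['N918G'] -> total ['N918G']

Answer: N918G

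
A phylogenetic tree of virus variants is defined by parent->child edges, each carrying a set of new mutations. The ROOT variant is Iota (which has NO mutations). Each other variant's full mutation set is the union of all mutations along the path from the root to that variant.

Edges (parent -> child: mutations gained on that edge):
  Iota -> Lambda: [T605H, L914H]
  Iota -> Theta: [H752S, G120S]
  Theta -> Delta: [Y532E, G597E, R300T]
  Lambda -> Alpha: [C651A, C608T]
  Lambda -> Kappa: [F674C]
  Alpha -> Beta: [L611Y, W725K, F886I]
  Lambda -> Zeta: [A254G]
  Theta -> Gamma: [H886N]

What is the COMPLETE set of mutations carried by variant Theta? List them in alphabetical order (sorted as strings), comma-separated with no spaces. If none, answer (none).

Answer: G120S,H752S

Derivation:
At Iota: gained [] -> total []
At Theta: gained ['H752S', 'G120S'] -> total ['G120S', 'H752S']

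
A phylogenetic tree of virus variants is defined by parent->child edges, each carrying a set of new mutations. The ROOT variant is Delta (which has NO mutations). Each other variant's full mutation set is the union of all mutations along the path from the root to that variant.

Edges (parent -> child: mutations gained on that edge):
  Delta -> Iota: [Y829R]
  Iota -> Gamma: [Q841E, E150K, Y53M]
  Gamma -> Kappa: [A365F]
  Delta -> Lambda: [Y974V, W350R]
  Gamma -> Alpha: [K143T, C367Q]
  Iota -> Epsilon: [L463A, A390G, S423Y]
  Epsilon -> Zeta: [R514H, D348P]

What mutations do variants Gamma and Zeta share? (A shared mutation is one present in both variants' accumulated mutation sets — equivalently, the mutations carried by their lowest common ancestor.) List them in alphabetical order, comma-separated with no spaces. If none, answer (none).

Answer: Y829R

Derivation:
Accumulating mutations along path to Gamma:
  At Delta: gained [] -> total []
  At Iota: gained ['Y829R'] -> total ['Y829R']
  At Gamma: gained ['Q841E', 'E150K', 'Y53M'] -> total ['E150K', 'Q841E', 'Y53M', 'Y829R']
Mutations(Gamma) = ['E150K', 'Q841E', 'Y53M', 'Y829R']
Accumulating mutations along path to Zeta:
  At Delta: gained [] -> total []
  At Iota: gained ['Y829R'] -> total ['Y829R']
  At Epsilon: gained ['L463A', 'A390G', 'S423Y'] -> total ['A390G', 'L463A', 'S423Y', 'Y829R']
  At Zeta: gained ['R514H', 'D348P'] -> total ['A390G', 'D348P', 'L463A', 'R514H', 'S423Y', 'Y829R']
Mutations(Zeta) = ['A390G', 'D348P', 'L463A', 'R514H', 'S423Y', 'Y829R']
Intersection: ['E150K', 'Q841E', 'Y53M', 'Y829R'] ∩ ['A390G', 'D348P', 'L463A', 'R514H', 'S423Y', 'Y829R'] = ['Y829R']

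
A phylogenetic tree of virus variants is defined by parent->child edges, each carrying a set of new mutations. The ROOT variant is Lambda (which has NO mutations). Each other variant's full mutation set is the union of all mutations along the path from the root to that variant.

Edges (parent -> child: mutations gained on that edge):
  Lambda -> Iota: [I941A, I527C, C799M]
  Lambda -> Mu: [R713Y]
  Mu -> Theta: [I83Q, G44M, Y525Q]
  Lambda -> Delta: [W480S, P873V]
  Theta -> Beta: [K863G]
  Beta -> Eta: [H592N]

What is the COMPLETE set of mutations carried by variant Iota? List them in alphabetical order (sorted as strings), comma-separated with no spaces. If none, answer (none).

Answer: C799M,I527C,I941A

Derivation:
At Lambda: gained [] -> total []
At Iota: gained ['I941A', 'I527C', 'C799M'] -> total ['C799M', 'I527C', 'I941A']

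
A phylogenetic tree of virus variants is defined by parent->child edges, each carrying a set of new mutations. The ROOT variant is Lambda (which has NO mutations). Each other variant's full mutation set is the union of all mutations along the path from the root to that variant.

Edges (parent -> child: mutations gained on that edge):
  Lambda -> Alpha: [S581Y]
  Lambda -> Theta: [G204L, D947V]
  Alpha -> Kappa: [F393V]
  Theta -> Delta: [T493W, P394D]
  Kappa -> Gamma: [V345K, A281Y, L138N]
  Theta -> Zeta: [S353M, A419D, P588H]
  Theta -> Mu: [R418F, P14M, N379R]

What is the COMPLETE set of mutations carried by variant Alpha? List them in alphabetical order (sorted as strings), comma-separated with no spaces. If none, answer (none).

Answer: S581Y

Derivation:
At Lambda: gained [] -> total []
At Alpha: gained ['S581Y'] -> total ['S581Y']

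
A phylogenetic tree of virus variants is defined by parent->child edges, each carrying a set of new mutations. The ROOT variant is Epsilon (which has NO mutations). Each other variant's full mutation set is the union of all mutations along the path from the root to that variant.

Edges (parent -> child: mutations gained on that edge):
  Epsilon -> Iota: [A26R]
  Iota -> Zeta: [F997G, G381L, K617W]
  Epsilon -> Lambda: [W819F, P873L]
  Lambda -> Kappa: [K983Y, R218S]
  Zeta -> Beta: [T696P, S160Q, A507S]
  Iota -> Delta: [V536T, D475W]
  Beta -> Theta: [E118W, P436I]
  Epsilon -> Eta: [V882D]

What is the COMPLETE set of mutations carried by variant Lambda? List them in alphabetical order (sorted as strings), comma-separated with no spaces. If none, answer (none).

Answer: P873L,W819F

Derivation:
At Epsilon: gained [] -> total []
At Lambda: gained ['W819F', 'P873L'] -> total ['P873L', 'W819F']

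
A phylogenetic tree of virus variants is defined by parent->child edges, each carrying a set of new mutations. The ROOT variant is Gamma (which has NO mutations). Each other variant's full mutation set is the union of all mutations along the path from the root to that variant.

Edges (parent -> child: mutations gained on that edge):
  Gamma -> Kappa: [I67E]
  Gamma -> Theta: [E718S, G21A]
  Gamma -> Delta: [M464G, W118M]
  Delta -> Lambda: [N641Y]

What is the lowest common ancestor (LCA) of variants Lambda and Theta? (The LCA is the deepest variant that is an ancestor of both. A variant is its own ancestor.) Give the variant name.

Answer: Gamma

Derivation:
Path from root to Lambda: Gamma -> Delta -> Lambda
  ancestors of Lambda: {Gamma, Delta, Lambda}
Path from root to Theta: Gamma -> Theta
  ancestors of Theta: {Gamma, Theta}
Common ancestors: {Gamma}
Walk up from Theta: Theta (not in ancestors of Lambda), Gamma (in ancestors of Lambda)
Deepest common ancestor (LCA) = Gamma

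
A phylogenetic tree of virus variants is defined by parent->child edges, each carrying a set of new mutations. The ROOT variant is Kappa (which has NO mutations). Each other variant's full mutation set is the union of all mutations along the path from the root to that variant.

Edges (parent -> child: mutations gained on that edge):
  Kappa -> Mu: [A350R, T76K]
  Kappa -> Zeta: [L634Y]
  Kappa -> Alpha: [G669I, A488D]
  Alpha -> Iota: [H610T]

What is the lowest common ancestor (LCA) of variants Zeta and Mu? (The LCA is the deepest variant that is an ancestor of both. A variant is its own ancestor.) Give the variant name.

Path from root to Zeta: Kappa -> Zeta
  ancestors of Zeta: {Kappa, Zeta}
Path from root to Mu: Kappa -> Mu
  ancestors of Mu: {Kappa, Mu}
Common ancestors: {Kappa}
Walk up from Mu: Mu (not in ancestors of Zeta), Kappa (in ancestors of Zeta)
Deepest common ancestor (LCA) = Kappa

Answer: Kappa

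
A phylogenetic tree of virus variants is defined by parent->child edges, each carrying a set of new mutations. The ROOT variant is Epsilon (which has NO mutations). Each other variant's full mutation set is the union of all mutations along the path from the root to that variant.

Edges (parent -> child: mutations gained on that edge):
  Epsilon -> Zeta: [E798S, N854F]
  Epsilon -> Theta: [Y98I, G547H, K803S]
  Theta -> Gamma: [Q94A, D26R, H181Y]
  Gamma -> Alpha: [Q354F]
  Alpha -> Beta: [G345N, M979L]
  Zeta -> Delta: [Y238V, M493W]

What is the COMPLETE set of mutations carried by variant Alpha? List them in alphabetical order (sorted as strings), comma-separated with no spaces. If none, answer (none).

Answer: D26R,G547H,H181Y,K803S,Q354F,Q94A,Y98I

Derivation:
At Epsilon: gained [] -> total []
At Theta: gained ['Y98I', 'G547H', 'K803S'] -> total ['G547H', 'K803S', 'Y98I']
At Gamma: gained ['Q94A', 'D26R', 'H181Y'] -> total ['D26R', 'G547H', 'H181Y', 'K803S', 'Q94A', 'Y98I']
At Alpha: gained ['Q354F'] -> total ['D26R', 'G547H', 'H181Y', 'K803S', 'Q354F', 'Q94A', 'Y98I']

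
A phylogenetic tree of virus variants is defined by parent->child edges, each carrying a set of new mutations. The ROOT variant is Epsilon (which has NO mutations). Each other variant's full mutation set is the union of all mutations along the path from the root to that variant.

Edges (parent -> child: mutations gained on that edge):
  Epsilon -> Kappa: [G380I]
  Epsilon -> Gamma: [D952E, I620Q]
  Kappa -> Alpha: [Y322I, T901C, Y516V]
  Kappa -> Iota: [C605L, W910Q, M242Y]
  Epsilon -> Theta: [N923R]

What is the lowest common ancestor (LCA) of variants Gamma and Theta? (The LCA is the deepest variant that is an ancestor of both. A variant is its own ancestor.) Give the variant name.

Path from root to Gamma: Epsilon -> Gamma
  ancestors of Gamma: {Epsilon, Gamma}
Path from root to Theta: Epsilon -> Theta
  ancestors of Theta: {Epsilon, Theta}
Common ancestors: {Epsilon}
Walk up from Theta: Theta (not in ancestors of Gamma), Epsilon (in ancestors of Gamma)
Deepest common ancestor (LCA) = Epsilon

Answer: Epsilon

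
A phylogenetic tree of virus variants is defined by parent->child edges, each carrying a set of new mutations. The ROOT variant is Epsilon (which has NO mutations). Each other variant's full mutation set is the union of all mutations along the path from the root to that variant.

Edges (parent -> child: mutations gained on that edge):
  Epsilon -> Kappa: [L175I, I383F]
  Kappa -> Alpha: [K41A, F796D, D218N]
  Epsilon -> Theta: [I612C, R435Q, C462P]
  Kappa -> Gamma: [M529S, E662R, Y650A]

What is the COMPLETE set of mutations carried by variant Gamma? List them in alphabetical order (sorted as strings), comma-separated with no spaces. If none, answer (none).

At Epsilon: gained [] -> total []
At Kappa: gained ['L175I', 'I383F'] -> total ['I383F', 'L175I']
At Gamma: gained ['M529S', 'E662R', 'Y650A'] -> total ['E662R', 'I383F', 'L175I', 'M529S', 'Y650A']

Answer: E662R,I383F,L175I,M529S,Y650A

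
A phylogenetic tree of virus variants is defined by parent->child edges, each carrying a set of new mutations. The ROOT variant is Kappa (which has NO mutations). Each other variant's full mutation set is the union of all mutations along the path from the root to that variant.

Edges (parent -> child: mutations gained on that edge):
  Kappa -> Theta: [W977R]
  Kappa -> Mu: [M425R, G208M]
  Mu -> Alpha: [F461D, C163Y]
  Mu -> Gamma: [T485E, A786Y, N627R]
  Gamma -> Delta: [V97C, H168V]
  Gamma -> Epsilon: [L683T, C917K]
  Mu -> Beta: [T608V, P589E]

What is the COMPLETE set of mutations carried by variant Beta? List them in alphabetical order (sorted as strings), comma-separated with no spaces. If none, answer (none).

At Kappa: gained [] -> total []
At Mu: gained ['M425R', 'G208M'] -> total ['G208M', 'M425R']
At Beta: gained ['T608V', 'P589E'] -> total ['G208M', 'M425R', 'P589E', 'T608V']

Answer: G208M,M425R,P589E,T608V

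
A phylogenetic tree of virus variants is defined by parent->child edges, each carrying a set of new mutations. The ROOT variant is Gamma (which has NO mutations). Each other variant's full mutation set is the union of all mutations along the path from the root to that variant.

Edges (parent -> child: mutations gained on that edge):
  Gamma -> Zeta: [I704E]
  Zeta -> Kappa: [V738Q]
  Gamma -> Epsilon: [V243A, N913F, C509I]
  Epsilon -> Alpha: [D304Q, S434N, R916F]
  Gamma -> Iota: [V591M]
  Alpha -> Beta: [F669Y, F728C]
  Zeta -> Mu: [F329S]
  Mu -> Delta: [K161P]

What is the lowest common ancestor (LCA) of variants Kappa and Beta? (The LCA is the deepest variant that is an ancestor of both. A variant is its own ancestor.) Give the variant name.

Answer: Gamma

Derivation:
Path from root to Kappa: Gamma -> Zeta -> Kappa
  ancestors of Kappa: {Gamma, Zeta, Kappa}
Path from root to Beta: Gamma -> Epsilon -> Alpha -> Beta
  ancestors of Beta: {Gamma, Epsilon, Alpha, Beta}
Common ancestors: {Gamma}
Walk up from Beta: Beta (not in ancestors of Kappa), Alpha (not in ancestors of Kappa), Epsilon (not in ancestors of Kappa), Gamma (in ancestors of Kappa)
Deepest common ancestor (LCA) = Gamma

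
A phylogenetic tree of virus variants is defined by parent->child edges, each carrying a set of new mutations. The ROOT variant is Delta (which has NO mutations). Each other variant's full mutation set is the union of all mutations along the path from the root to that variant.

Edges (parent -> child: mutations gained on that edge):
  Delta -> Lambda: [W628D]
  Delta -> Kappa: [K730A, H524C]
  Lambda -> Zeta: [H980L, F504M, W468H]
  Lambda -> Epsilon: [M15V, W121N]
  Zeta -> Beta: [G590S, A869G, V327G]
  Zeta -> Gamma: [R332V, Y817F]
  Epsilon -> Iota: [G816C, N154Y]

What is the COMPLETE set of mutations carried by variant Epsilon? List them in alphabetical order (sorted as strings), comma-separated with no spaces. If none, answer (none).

Answer: M15V,W121N,W628D

Derivation:
At Delta: gained [] -> total []
At Lambda: gained ['W628D'] -> total ['W628D']
At Epsilon: gained ['M15V', 'W121N'] -> total ['M15V', 'W121N', 'W628D']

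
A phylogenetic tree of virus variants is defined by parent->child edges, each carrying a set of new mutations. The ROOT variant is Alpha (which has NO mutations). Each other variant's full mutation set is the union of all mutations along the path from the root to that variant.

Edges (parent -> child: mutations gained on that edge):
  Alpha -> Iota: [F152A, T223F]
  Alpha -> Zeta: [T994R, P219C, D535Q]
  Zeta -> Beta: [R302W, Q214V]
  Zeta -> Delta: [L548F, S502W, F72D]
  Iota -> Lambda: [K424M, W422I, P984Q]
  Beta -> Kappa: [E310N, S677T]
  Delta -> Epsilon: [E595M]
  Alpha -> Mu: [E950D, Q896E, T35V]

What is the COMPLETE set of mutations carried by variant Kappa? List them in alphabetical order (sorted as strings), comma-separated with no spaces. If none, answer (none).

Answer: D535Q,E310N,P219C,Q214V,R302W,S677T,T994R

Derivation:
At Alpha: gained [] -> total []
At Zeta: gained ['T994R', 'P219C', 'D535Q'] -> total ['D535Q', 'P219C', 'T994R']
At Beta: gained ['R302W', 'Q214V'] -> total ['D535Q', 'P219C', 'Q214V', 'R302W', 'T994R']
At Kappa: gained ['E310N', 'S677T'] -> total ['D535Q', 'E310N', 'P219C', 'Q214V', 'R302W', 'S677T', 'T994R']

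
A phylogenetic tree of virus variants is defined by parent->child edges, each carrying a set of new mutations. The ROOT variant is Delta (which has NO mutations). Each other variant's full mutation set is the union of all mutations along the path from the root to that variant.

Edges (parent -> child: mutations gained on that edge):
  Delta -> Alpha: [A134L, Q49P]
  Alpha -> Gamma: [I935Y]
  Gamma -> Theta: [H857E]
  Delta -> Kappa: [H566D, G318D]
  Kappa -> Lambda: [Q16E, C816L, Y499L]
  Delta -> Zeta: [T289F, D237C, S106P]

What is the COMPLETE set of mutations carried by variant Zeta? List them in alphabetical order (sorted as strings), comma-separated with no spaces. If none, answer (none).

At Delta: gained [] -> total []
At Zeta: gained ['T289F', 'D237C', 'S106P'] -> total ['D237C', 'S106P', 'T289F']

Answer: D237C,S106P,T289F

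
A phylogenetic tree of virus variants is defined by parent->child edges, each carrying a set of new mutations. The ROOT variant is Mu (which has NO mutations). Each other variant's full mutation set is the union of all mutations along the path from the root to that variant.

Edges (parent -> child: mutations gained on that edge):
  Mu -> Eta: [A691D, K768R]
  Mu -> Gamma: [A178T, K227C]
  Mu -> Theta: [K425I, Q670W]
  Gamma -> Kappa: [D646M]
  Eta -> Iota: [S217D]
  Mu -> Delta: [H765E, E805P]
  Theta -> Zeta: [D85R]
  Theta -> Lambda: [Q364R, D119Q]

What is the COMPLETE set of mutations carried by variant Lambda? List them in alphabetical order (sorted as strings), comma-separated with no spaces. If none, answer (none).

Answer: D119Q,K425I,Q364R,Q670W

Derivation:
At Mu: gained [] -> total []
At Theta: gained ['K425I', 'Q670W'] -> total ['K425I', 'Q670W']
At Lambda: gained ['Q364R', 'D119Q'] -> total ['D119Q', 'K425I', 'Q364R', 'Q670W']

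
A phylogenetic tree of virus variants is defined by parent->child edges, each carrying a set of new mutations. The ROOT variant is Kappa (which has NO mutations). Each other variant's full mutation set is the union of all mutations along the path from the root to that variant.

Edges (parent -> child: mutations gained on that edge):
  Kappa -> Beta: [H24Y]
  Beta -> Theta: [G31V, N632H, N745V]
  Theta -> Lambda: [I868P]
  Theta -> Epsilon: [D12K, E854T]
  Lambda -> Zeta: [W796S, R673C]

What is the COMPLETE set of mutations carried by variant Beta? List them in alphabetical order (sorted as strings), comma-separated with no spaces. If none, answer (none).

Answer: H24Y

Derivation:
At Kappa: gained [] -> total []
At Beta: gained ['H24Y'] -> total ['H24Y']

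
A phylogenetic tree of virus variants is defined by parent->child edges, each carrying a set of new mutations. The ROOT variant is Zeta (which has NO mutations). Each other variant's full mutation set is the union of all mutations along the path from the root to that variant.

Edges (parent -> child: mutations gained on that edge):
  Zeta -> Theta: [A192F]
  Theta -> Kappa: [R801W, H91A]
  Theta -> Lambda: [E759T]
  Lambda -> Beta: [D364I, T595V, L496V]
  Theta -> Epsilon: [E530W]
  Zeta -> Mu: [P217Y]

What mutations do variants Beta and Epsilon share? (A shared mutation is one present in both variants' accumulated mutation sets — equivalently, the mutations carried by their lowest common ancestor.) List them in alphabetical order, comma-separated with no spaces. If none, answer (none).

Answer: A192F

Derivation:
Accumulating mutations along path to Beta:
  At Zeta: gained [] -> total []
  At Theta: gained ['A192F'] -> total ['A192F']
  At Lambda: gained ['E759T'] -> total ['A192F', 'E759T']
  At Beta: gained ['D364I', 'T595V', 'L496V'] -> total ['A192F', 'D364I', 'E759T', 'L496V', 'T595V']
Mutations(Beta) = ['A192F', 'D364I', 'E759T', 'L496V', 'T595V']
Accumulating mutations along path to Epsilon:
  At Zeta: gained [] -> total []
  At Theta: gained ['A192F'] -> total ['A192F']
  At Epsilon: gained ['E530W'] -> total ['A192F', 'E530W']
Mutations(Epsilon) = ['A192F', 'E530W']
Intersection: ['A192F', 'D364I', 'E759T', 'L496V', 'T595V'] ∩ ['A192F', 'E530W'] = ['A192F']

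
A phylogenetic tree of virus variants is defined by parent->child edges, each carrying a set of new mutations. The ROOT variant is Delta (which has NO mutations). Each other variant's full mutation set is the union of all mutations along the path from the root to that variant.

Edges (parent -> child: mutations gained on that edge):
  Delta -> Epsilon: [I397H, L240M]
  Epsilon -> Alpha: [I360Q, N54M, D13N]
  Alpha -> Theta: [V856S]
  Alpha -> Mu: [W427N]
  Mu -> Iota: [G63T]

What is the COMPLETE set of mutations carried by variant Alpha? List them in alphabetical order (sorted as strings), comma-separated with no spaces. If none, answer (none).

Answer: D13N,I360Q,I397H,L240M,N54M

Derivation:
At Delta: gained [] -> total []
At Epsilon: gained ['I397H', 'L240M'] -> total ['I397H', 'L240M']
At Alpha: gained ['I360Q', 'N54M', 'D13N'] -> total ['D13N', 'I360Q', 'I397H', 'L240M', 'N54M']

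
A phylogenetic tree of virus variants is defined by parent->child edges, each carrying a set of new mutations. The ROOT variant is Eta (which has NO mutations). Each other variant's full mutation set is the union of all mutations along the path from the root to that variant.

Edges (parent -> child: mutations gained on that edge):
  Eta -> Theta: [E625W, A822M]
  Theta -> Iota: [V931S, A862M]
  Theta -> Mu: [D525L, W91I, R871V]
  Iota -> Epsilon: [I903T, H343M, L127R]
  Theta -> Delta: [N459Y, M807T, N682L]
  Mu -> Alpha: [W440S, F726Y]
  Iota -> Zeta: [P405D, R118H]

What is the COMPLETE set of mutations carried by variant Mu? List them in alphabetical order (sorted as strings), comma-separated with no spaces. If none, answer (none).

At Eta: gained [] -> total []
At Theta: gained ['E625W', 'A822M'] -> total ['A822M', 'E625W']
At Mu: gained ['D525L', 'W91I', 'R871V'] -> total ['A822M', 'D525L', 'E625W', 'R871V', 'W91I']

Answer: A822M,D525L,E625W,R871V,W91I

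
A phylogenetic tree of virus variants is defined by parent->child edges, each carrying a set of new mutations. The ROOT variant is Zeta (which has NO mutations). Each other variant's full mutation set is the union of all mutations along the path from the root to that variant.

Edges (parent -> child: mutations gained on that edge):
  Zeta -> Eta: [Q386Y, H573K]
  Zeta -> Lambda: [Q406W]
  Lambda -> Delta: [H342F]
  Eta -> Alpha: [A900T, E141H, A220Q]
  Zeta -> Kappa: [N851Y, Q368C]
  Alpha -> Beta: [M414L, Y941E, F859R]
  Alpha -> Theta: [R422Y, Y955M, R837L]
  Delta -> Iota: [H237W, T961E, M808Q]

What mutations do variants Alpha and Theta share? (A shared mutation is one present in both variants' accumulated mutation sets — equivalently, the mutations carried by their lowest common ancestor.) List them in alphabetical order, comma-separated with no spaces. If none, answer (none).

Answer: A220Q,A900T,E141H,H573K,Q386Y

Derivation:
Accumulating mutations along path to Alpha:
  At Zeta: gained [] -> total []
  At Eta: gained ['Q386Y', 'H573K'] -> total ['H573K', 'Q386Y']
  At Alpha: gained ['A900T', 'E141H', 'A220Q'] -> total ['A220Q', 'A900T', 'E141H', 'H573K', 'Q386Y']
Mutations(Alpha) = ['A220Q', 'A900T', 'E141H', 'H573K', 'Q386Y']
Accumulating mutations along path to Theta:
  At Zeta: gained [] -> total []
  At Eta: gained ['Q386Y', 'H573K'] -> total ['H573K', 'Q386Y']
  At Alpha: gained ['A900T', 'E141H', 'A220Q'] -> total ['A220Q', 'A900T', 'E141H', 'H573K', 'Q386Y']
  At Theta: gained ['R422Y', 'Y955M', 'R837L'] -> total ['A220Q', 'A900T', 'E141H', 'H573K', 'Q386Y', 'R422Y', 'R837L', 'Y955M']
Mutations(Theta) = ['A220Q', 'A900T', 'E141H', 'H573K', 'Q386Y', 'R422Y', 'R837L', 'Y955M']
Intersection: ['A220Q', 'A900T', 'E141H', 'H573K', 'Q386Y'] ∩ ['A220Q', 'A900T', 'E141H', 'H573K', 'Q386Y', 'R422Y', 'R837L', 'Y955M'] = ['A220Q', 'A900T', 'E141H', 'H573K', 'Q386Y']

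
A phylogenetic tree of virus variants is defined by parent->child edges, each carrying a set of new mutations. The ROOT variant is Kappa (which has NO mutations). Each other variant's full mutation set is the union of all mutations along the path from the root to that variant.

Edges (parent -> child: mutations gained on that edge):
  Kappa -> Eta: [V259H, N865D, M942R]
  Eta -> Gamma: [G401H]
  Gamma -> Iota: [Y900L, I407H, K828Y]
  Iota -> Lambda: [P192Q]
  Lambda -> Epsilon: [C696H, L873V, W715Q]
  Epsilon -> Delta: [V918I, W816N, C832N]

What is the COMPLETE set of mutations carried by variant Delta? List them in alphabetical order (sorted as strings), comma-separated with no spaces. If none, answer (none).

Answer: C696H,C832N,G401H,I407H,K828Y,L873V,M942R,N865D,P192Q,V259H,V918I,W715Q,W816N,Y900L

Derivation:
At Kappa: gained [] -> total []
At Eta: gained ['V259H', 'N865D', 'M942R'] -> total ['M942R', 'N865D', 'V259H']
At Gamma: gained ['G401H'] -> total ['G401H', 'M942R', 'N865D', 'V259H']
At Iota: gained ['Y900L', 'I407H', 'K828Y'] -> total ['G401H', 'I407H', 'K828Y', 'M942R', 'N865D', 'V259H', 'Y900L']
At Lambda: gained ['P192Q'] -> total ['G401H', 'I407H', 'K828Y', 'M942R', 'N865D', 'P192Q', 'V259H', 'Y900L']
At Epsilon: gained ['C696H', 'L873V', 'W715Q'] -> total ['C696H', 'G401H', 'I407H', 'K828Y', 'L873V', 'M942R', 'N865D', 'P192Q', 'V259H', 'W715Q', 'Y900L']
At Delta: gained ['V918I', 'W816N', 'C832N'] -> total ['C696H', 'C832N', 'G401H', 'I407H', 'K828Y', 'L873V', 'M942R', 'N865D', 'P192Q', 'V259H', 'V918I', 'W715Q', 'W816N', 'Y900L']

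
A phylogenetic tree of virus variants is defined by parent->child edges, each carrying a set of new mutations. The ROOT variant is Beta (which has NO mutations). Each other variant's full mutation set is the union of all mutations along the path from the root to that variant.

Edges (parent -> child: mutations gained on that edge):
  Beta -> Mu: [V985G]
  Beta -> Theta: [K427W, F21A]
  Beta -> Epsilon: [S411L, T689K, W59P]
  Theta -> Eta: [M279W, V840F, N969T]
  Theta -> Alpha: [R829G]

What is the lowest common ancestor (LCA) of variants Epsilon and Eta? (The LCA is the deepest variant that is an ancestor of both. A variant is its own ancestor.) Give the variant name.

Path from root to Epsilon: Beta -> Epsilon
  ancestors of Epsilon: {Beta, Epsilon}
Path from root to Eta: Beta -> Theta -> Eta
  ancestors of Eta: {Beta, Theta, Eta}
Common ancestors: {Beta}
Walk up from Eta: Eta (not in ancestors of Epsilon), Theta (not in ancestors of Epsilon), Beta (in ancestors of Epsilon)
Deepest common ancestor (LCA) = Beta

Answer: Beta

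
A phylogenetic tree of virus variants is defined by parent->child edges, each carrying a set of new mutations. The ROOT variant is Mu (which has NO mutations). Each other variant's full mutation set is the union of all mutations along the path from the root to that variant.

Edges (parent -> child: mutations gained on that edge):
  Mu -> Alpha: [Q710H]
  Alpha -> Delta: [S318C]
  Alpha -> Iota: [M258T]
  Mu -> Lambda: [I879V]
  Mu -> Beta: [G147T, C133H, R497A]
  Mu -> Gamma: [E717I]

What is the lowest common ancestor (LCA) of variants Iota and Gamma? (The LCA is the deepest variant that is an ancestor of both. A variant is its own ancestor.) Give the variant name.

Answer: Mu

Derivation:
Path from root to Iota: Mu -> Alpha -> Iota
  ancestors of Iota: {Mu, Alpha, Iota}
Path from root to Gamma: Mu -> Gamma
  ancestors of Gamma: {Mu, Gamma}
Common ancestors: {Mu}
Walk up from Gamma: Gamma (not in ancestors of Iota), Mu (in ancestors of Iota)
Deepest common ancestor (LCA) = Mu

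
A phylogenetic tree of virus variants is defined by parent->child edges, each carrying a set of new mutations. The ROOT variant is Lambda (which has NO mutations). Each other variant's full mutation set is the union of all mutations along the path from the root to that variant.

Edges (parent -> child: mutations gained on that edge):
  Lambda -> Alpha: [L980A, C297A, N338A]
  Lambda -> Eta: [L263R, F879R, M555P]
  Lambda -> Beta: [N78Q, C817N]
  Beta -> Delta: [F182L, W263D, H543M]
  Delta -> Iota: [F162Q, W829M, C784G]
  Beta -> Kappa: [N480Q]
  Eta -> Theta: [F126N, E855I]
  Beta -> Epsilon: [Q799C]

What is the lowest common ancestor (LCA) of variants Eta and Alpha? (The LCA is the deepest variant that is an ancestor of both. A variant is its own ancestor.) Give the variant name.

Path from root to Eta: Lambda -> Eta
  ancestors of Eta: {Lambda, Eta}
Path from root to Alpha: Lambda -> Alpha
  ancestors of Alpha: {Lambda, Alpha}
Common ancestors: {Lambda}
Walk up from Alpha: Alpha (not in ancestors of Eta), Lambda (in ancestors of Eta)
Deepest common ancestor (LCA) = Lambda

Answer: Lambda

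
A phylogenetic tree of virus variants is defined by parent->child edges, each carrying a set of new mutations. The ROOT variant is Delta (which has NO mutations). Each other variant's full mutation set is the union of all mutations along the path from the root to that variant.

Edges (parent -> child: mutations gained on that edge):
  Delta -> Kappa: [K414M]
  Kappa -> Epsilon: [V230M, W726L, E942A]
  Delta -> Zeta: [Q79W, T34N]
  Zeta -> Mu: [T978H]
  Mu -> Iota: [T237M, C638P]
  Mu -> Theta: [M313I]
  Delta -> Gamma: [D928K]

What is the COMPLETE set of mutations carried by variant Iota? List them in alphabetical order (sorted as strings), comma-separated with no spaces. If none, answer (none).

Answer: C638P,Q79W,T237M,T34N,T978H

Derivation:
At Delta: gained [] -> total []
At Zeta: gained ['Q79W', 'T34N'] -> total ['Q79W', 'T34N']
At Mu: gained ['T978H'] -> total ['Q79W', 'T34N', 'T978H']
At Iota: gained ['T237M', 'C638P'] -> total ['C638P', 'Q79W', 'T237M', 'T34N', 'T978H']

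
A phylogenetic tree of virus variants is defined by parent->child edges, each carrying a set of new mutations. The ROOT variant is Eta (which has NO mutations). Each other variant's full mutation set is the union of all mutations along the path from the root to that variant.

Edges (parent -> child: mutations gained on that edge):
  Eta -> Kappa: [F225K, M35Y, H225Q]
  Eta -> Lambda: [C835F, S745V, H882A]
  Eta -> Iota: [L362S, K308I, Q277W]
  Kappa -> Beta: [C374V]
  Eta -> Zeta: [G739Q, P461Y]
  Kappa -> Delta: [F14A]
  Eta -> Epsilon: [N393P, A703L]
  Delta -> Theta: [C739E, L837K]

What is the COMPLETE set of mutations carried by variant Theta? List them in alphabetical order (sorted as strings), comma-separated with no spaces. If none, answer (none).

At Eta: gained [] -> total []
At Kappa: gained ['F225K', 'M35Y', 'H225Q'] -> total ['F225K', 'H225Q', 'M35Y']
At Delta: gained ['F14A'] -> total ['F14A', 'F225K', 'H225Q', 'M35Y']
At Theta: gained ['C739E', 'L837K'] -> total ['C739E', 'F14A', 'F225K', 'H225Q', 'L837K', 'M35Y']

Answer: C739E,F14A,F225K,H225Q,L837K,M35Y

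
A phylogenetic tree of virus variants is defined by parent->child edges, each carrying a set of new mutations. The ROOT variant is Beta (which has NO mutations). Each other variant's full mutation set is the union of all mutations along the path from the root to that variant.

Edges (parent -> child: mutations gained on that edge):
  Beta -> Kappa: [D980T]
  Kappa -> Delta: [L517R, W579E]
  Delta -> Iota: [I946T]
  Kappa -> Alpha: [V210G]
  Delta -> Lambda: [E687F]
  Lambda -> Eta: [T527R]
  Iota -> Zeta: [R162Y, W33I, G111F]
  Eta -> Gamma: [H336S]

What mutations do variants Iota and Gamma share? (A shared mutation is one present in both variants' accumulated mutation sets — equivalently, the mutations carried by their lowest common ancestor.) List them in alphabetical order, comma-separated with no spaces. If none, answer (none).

Answer: D980T,L517R,W579E

Derivation:
Accumulating mutations along path to Iota:
  At Beta: gained [] -> total []
  At Kappa: gained ['D980T'] -> total ['D980T']
  At Delta: gained ['L517R', 'W579E'] -> total ['D980T', 'L517R', 'W579E']
  At Iota: gained ['I946T'] -> total ['D980T', 'I946T', 'L517R', 'W579E']
Mutations(Iota) = ['D980T', 'I946T', 'L517R', 'W579E']
Accumulating mutations along path to Gamma:
  At Beta: gained [] -> total []
  At Kappa: gained ['D980T'] -> total ['D980T']
  At Delta: gained ['L517R', 'W579E'] -> total ['D980T', 'L517R', 'W579E']
  At Lambda: gained ['E687F'] -> total ['D980T', 'E687F', 'L517R', 'W579E']
  At Eta: gained ['T527R'] -> total ['D980T', 'E687F', 'L517R', 'T527R', 'W579E']
  At Gamma: gained ['H336S'] -> total ['D980T', 'E687F', 'H336S', 'L517R', 'T527R', 'W579E']
Mutations(Gamma) = ['D980T', 'E687F', 'H336S', 'L517R', 'T527R', 'W579E']
Intersection: ['D980T', 'I946T', 'L517R', 'W579E'] ∩ ['D980T', 'E687F', 'H336S', 'L517R', 'T527R', 'W579E'] = ['D980T', 'L517R', 'W579E']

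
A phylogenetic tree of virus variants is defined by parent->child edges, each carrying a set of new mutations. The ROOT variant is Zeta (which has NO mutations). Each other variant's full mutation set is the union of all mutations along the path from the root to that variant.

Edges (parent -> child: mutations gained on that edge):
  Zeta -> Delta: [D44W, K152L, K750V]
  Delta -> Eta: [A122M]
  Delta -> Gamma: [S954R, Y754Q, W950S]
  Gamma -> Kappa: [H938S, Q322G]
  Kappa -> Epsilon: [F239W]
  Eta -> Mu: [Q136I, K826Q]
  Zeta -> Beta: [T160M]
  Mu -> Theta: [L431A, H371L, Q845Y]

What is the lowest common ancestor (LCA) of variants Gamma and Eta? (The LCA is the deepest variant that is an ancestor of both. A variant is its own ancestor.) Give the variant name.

Answer: Delta

Derivation:
Path from root to Gamma: Zeta -> Delta -> Gamma
  ancestors of Gamma: {Zeta, Delta, Gamma}
Path from root to Eta: Zeta -> Delta -> Eta
  ancestors of Eta: {Zeta, Delta, Eta}
Common ancestors: {Zeta, Delta}
Walk up from Eta: Eta (not in ancestors of Gamma), Delta (in ancestors of Gamma), Zeta (in ancestors of Gamma)
Deepest common ancestor (LCA) = Delta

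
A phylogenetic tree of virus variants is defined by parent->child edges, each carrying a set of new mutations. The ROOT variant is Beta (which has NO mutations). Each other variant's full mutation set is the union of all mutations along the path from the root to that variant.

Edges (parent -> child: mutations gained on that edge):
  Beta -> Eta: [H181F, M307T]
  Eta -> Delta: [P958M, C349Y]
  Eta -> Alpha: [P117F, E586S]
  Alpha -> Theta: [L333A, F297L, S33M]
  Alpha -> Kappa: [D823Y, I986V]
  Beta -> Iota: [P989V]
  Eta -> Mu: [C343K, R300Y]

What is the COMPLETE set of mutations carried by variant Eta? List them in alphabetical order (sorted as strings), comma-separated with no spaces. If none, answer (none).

Answer: H181F,M307T

Derivation:
At Beta: gained [] -> total []
At Eta: gained ['H181F', 'M307T'] -> total ['H181F', 'M307T']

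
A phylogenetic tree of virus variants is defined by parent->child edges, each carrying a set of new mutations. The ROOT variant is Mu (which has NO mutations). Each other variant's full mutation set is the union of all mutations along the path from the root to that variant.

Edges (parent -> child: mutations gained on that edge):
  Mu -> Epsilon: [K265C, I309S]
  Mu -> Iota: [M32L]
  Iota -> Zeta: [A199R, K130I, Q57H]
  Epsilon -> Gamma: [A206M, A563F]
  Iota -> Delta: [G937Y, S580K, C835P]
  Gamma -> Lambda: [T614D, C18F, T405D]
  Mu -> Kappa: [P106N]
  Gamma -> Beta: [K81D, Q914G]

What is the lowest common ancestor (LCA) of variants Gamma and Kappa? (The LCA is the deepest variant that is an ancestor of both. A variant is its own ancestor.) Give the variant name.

Answer: Mu

Derivation:
Path from root to Gamma: Mu -> Epsilon -> Gamma
  ancestors of Gamma: {Mu, Epsilon, Gamma}
Path from root to Kappa: Mu -> Kappa
  ancestors of Kappa: {Mu, Kappa}
Common ancestors: {Mu}
Walk up from Kappa: Kappa (not in ancestors of Gamma), Mu (in ancestors of Gamma)
Deepest common ancestor (LCA) = Mu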